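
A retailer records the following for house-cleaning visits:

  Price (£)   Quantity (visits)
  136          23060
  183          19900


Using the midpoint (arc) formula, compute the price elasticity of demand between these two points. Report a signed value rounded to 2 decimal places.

%ΔQ = (19900 − 23060) / [(23060 + 19900)/2] = -3160/21480 = -0.147113…
%ΔP = (183 − 136) / [(136 + 183)/2] = 47/159.5 = 0.294670…
Arc Ed = %ΔQ / %ΔP = (-3160/21480) / (47/159.5) = -0.4992…

-0.50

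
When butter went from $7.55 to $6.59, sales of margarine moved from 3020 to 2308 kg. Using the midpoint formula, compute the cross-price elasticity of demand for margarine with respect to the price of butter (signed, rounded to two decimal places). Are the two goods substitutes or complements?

1.97; substitutes

%ΔQ_{margarine} = (2308 − 3020)/avg = -712/2664 = -0.267267…
%ΔP_{butter} = (6.59 − 7.55)/avg = -0.96/7.07 = -0.135785…
E_cross = (-712/2664) / (-0.96/7.07) = 1.9683…
E_cross > 0 ⇒ the goods are substitutes.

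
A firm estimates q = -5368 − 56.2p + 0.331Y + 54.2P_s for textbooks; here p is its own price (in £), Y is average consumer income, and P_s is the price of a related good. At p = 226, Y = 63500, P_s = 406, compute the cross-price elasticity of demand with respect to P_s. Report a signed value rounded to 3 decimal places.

At the given values, q = -5368 − 56.2(226) + 0.331(63500) + 54.2(406) = 24954.5.
∂q/∂P_s = 54.2.
E = (54.2) × (406/24954.5) = 0.88181…

0.882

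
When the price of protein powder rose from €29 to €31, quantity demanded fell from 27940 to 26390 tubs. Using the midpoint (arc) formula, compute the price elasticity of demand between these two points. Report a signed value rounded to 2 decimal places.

-0.86

%ΔQ = (26390 − 27940) / [(27940 + 26390)/2] = -1550/27165 = -0.057058…
%ΔP = (31 − 29) / [(29 + 31)/2] = 2/30 = 0.066666…
Arc Ed = %ΔQ / %ΔP = (-1550/27165) / (2/30) = -0.8558…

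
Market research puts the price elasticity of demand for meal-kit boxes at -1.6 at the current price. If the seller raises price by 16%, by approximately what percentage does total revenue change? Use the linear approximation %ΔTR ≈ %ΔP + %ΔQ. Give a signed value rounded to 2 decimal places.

-9.60%

%ΔQ ≈ Ed × %ΔP = (-1.6) × (+16%) = -25.6000%
%ΔTR ≈ %ΔP + %ΔQ = (+16%) + (-25.6000%) = -9.6000%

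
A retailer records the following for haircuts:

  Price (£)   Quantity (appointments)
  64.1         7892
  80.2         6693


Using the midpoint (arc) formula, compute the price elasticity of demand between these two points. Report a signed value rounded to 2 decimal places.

-0.74

%ΔQ = (6693 − 7892) / [(7892 + 6693)/2] = -1199/7292.5 = -0.164415…
%ΔP = (80.2 − 64.1) / [(64.1 + 80.2)/2] = 16.1/72.15 = 0.223146…
Arc Ed = %ΔQ / %ΔP = (-1199/7292.5) / (16.1/72.15) = -0.7368…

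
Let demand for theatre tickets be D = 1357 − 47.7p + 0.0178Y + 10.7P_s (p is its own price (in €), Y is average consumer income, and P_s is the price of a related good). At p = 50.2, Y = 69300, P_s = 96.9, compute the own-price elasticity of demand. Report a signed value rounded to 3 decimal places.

At the given values, D = 1357 − 47.7(50.2) + 0.0178(69300) + 10.7(96.9) = 1232.83.
∂D/∂p = −47.7.
E = (-47.7) × (50.2/1232.83) = -1.94231…

-1.942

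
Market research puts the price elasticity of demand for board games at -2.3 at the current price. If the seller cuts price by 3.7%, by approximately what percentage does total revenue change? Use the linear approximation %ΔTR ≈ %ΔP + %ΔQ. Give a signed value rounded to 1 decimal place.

+4.8%

%ΔQ ≈ Ed × %ΔP = (-2.3) × (-3.7%) = +8.5100%
%ΔTR ≈ %ΔP + %ΔQ = (-3.7%) + (+8.5100%) = +4.8100%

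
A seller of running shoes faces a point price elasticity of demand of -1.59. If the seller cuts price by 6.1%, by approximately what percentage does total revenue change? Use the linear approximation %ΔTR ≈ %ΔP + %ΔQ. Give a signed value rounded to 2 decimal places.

+3.60%

%ΔQ ≈ Ed × %ΔP = (-1.59) × (-6.1%) = +9.6990%
%ΔTR ≈ %ΔP + %ΔQ = (-6.1%) + (+9.6990%) = +3.5990%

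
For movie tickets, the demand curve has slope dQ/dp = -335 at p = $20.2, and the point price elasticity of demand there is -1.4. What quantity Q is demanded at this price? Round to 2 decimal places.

4833.57

Ed = (dQ/dp)·(p/Q) ⇒ Q = (dQ/dp)·p/Ed = (-335)·20.2/(-1.4) = 4833.5714…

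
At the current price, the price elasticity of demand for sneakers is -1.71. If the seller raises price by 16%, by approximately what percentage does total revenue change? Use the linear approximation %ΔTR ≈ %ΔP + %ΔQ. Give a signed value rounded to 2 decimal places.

%ΔQ ≈ Ed × %ΔP = (-1.71) × (+16%) = -27.3600%
%ΔTR ≈ %ΔP + %ΔQ = (+16%) + (-27.3600%) = -11.3600%

-11.36%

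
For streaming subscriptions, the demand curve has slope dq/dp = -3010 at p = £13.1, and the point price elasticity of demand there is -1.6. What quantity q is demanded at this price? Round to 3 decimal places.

24644.375

Ed = (dq/dp)·(p/q) ⇒ q = (dq/dp)·p/Ed = (-3010)·13.1/(-1.6) = 24644.375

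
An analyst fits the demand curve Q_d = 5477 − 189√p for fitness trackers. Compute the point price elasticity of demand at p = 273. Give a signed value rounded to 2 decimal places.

-0.66

dQ_d/dp = −189/(2√p) = -5.7194. At p = 273, Q_d = 2354.21.
Ed = (dQ_d/dp)·(p/Q_d) = (-5.7194) × (273/2354.21) = -0.6632…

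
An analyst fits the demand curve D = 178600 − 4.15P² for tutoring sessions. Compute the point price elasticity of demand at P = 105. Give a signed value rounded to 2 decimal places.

-0.69

dD/dP = −2·4.15·P = -871.5. At P = 105, D = 132846.25.
Ed = (dD/dP)·(P/D) = (-871.5) × (105/132846.25) = -0.6888…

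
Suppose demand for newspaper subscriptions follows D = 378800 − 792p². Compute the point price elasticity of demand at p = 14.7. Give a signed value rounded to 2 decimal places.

-1.65

dD/dp = −2·792·p = -23284.8. At p = 14.7, D = 207656.72.
Ed = (dD/dp)·(p/D) = (-23284.8) × (14.7/207656.72) = -1.6483…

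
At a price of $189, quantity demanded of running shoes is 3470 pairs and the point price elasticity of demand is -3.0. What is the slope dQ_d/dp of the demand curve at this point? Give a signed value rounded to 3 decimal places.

-55.079

Ed = (dQ_d/dp)·(p/Q_d) ⇒ dQ_d/dp = Ed·Q_d/p = (-3.0)·3470/189 = -55.07936…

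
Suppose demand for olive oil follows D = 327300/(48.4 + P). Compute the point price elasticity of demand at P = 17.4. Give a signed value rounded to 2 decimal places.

dD/dP = −327300/(48.4 + P)² = -75.5952. At P = 17.4, D = 4974.16.
Ed = (dD/dP)·(P/D) = (-75.5952) × (17.4/4974.16) = -0.2644…

-0.26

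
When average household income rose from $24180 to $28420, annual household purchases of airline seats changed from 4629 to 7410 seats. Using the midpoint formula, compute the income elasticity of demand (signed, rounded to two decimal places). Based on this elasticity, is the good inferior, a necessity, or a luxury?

2.87; luxury

%ΔQ = (7410 − 4629)/[( 4629 + 7410)/2] = 2781/6019.5 = 0.461998…
%ΔIncome = (28420 − 24180)/[( 24180 + 28420)/2] = 4240/26300 = 0.161216…
E_income = (2781/6019.5) / (4240/26300) = 2.8656…
E_income > 1 ⇒ normal good, luxury.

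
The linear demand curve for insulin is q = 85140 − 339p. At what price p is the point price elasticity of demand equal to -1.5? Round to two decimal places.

Ed = −339p/(85140 − 339p). Set this equal to -1.5:
339p = 1.5·(85140 − 339p) ⇒ 339p(1 + 1.5) = 1.5·85140
p = 1.5·85140 / (339·2.5) = 150.6902…

150.69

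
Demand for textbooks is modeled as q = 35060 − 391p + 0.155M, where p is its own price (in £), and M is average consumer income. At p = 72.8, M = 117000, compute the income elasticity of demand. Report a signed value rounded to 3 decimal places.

0.733

At the given values, q = 35060 − 391(72.8) + 0.155(117000) = 24730.2.
∂q/∂M = 0.155.
E = (0.155) × (117000/24730.2) = 0.73331…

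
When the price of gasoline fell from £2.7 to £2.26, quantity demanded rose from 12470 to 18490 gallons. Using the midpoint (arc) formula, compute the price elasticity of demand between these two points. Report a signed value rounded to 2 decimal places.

-2.19

%ΔQ = (18490 − 12470) / [(12470 + 18490)/2] = 6020/15480 = 0.388888…
%ΔP = (2.26 − 2.7) / [(2.7 + 2.26)/2] = -0.44/2.48 = -0.177419…
Arc Ed = %ΔQ / %ΔP = (6020/15480) / (-0.44/2.48) = -2.1919…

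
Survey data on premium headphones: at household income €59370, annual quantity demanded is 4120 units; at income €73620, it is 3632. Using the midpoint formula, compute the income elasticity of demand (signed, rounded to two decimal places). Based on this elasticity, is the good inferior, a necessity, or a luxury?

%ΔQ = (3632 − 4120)/[( 4120 + 3632)/2] = -488/3876 = -0.125902…
%ΔIncome = (73620 − 59370)/[( 59370 + 73620)/2] = 14250/66495 = 0.214301…
E_income = (-488/3876) / (14250/66495) = -0.5875…
E_income < 0 ⇒ inferior good.

-0.59; inferior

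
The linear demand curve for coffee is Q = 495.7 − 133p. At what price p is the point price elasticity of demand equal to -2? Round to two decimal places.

2.48

Ed = −133p/(495.7 − 133p). Set this equal to -2:
133p = 2·(495.7 − 133p) ⇒ 133p(1 + 2) = 2·495.7
p = 2·495.7 / (133·3) = 2.4847…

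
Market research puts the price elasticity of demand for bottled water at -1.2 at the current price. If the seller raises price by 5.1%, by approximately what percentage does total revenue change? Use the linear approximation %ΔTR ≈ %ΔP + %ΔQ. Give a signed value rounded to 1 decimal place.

%ΔQ ≈ Ed × %ΔP = (-1.2) × (+5.1%) = -6.1200%
%ΔTR ≈ %ΔP + %ΔQ = (+5.1%) + (-6.1200%) = -1.0200%

-1.0%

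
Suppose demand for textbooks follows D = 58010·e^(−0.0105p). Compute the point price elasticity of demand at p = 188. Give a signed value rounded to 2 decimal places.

-1.97

dD/dp = −0.0105·D = -84.6048. At p = 188, D = 8057.6.
Ed = (dD/dp)·(p/D) = (-84.6048) × (188/8057.6) = -1.974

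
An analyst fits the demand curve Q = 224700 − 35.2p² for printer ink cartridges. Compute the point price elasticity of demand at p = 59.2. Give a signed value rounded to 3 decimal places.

dQ/dp = −2·35.2·p = -4167.68. At p = 59.2, Q = 101336.672.
Ed = (dQ/dp)·(p/Q) = (-4167.68) × (59.2/101336.672) = -2.43472…

-2.435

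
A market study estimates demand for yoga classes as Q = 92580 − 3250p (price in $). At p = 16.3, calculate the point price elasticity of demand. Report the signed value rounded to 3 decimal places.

dQ/dp = −3250. At p = 16.3, Q = 92580 − 3250(16.3) = 39605.
Ed = (dQ/dp)·(p/Q) = −3250 × (16.3/39605) = -1.33758…

-1.338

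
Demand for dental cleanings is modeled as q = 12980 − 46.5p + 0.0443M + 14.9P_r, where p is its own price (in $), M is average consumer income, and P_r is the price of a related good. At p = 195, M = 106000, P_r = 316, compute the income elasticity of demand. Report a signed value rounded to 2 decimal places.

At the given values, q = 12980 − 46.5(195) + 0.0443(106000) + 14.9(316) = 13316.7.
∂q/∂M = 0.0443.
E = (0.0443) × (106000/13316.7) = 0.3526…

0.35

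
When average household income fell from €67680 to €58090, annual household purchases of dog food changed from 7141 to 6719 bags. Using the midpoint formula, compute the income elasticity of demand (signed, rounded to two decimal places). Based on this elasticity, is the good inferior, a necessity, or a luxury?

%ΔQ = (6719 − 7141)/[( 7141 + 6719)/2] = -422/6930 = -0.060894…
%ΔIncome = (58090 − 67680)/[( 67680 + 58090)/2] = -9590/62885 = -0.152500…
E_income = (-422/6930) / (-9590/62885) = 0.3993…
0 < E_income < 1 ⇒ normal good, necessity.

0.40; necessity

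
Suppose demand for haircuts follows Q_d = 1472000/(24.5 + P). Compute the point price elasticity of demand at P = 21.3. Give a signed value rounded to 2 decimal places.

dQ_d/dP = −1472000/(24.5 + P)² = -701.741. At P = 21.3, Q_d = 32139.7.
Ed = (dQ_d/dP)·(P/Q_d) = (-701.741) × (21.3/32139.7) = -0.4650…

-0.47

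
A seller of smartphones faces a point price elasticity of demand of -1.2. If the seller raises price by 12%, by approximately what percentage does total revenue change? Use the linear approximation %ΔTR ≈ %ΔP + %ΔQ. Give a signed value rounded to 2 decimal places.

-2.40%

%ΔQ ≈ Ed × %ΔP = (-1.2) × (+12%) = -14.4000%
%ΔTR ≈ %ΔP + %ΔQ = (+12%) + (-14.4000%) = -2.4000%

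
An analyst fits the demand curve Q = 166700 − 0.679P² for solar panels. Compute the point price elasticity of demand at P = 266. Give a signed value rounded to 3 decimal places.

dQ/dP = −2·0.679·P = -361.228. At P = 266, Q = 118656.676.
Ed = (dQ/dP)·(P/Q) = (-361.228) × (266/118656.676) = -0.80978…

-0.810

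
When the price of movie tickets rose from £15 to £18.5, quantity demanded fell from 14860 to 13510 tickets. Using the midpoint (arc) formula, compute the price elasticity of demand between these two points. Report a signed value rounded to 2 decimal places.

%ΔQ = (13510 − 14860) / [(14860 + 13510)/2] = -1350/14185 = -0.095170…
%ΔP = (18.5 − 15) / [(15 + 18.5)/2] = 3.5/16.75 = 0.208955…
Arc Ed = %ΔQ / %ΔP = (-1350/14185) / (3.5/16.75) = -0.4554…

-0.46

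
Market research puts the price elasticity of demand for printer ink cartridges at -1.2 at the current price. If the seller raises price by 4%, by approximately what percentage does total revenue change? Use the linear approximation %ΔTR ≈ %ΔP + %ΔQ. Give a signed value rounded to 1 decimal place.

%ΔQ ≈ Ed × %ΔP = (-1.2) × (+4%) = -4.8000%
%ΔTR ≈ %ΔP + %ΔQ = (+4%) + (-4.8000%) = -0.8000%

-0.8%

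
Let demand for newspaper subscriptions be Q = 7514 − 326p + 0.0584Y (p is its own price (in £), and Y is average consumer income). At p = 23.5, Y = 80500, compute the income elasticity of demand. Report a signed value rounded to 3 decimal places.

At the given values, Q = 7514 − 326(23.5) + 0.0584(80500) = 4554.2.
∂Q/∂Y = 0.0584.
E = (0.0584) × (80500/4554.2) = 1.03227…

1.032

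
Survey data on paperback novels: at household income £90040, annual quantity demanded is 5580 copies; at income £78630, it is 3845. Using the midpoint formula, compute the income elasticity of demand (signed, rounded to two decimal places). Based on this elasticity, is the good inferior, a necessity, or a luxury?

2.72; luxury

%ΔQ = (3845 − 5580)/[( 5580 + 3845)/2] = -1735/4712.5 = -0.368169…
%ΔIncome = (78630 − 90040)/[( 90040 + 78630)/2] = -11410/84335 = -0.135293…
E_income = (-1735/4712.5) / (-11410/84335) = 2.7212…
E_income > 1 ⇒ normal good, luxury.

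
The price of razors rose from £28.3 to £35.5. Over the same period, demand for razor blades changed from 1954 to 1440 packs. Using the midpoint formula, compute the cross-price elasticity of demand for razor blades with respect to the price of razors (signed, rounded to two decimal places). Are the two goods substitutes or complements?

%ΔQ_{razor blades} = (1440 − 1954)/avg = -514/1697 = -0.302887…
%ΔP_{razors} = (35.5 − 28.3)/avg = 7.2/31.9 = 0.225705…
E_cross = (-514/1697) / (7.2/31.9) = -1.3419…
E_cross < 0 ⇒ the goods are complements.

-1.34; complements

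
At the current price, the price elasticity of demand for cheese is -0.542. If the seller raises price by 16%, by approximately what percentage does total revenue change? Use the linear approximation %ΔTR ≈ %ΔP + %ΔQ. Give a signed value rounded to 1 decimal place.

+7.3%

%ΔQ ≈ Ed × %ΔP = (-0.542) × (+16%) = -8.6720%
%ΔTR ≈ %ΔP + %ΔQ = (+16%) + (-8.6720%) = +7.3280%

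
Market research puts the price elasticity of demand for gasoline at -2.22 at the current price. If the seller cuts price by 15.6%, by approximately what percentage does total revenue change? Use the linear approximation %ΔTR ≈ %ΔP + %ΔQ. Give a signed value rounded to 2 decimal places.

+19.03%

%ΔQ ≈ Ed × %ΔP = (-2.22) × (-15.6%) = +34.6320%
%ΔTR ≈ %ΔP + %ΔQ = (-15.6%) + (+34.6320%) = +19.0320%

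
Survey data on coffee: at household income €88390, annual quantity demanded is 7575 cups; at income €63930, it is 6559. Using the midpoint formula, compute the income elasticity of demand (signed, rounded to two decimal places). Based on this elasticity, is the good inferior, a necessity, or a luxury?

%ΔQ = (6559 − 7575)/[( 7575 + 6559)/2] = -1016/7067 = -0.143766…
%ΔIncome = (63930 − 88390)/[( 88390 + 63930)/2] = -24460/76160 = -0.321165…
E_income = (-1016/7067) / (-24460/76160) = 0.4476…
0 < E_income < 1 ⇒ normal good, necessity.

0.45; necessity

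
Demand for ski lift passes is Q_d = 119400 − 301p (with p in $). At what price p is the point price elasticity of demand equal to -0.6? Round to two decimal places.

Ed = −301p/(119400 − 301p). Set this equal to -0.6:
301p = 0.6·(119400 − 301p) ⇒ 301p(1 + 0.6) = 0.6·119400
p = 0.6·119400 / (301·1.6) = 148.7541…

148.75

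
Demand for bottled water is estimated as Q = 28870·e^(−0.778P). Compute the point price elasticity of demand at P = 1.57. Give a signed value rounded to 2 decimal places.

dQ/dP = −0.778·Q = -6621.45. At P = 1.57, Q = 8510.86.
Ed = (dQ/dP)·(P/Q) = (-6621.45) × (1.57/8510.86) = -1.2214…

-1.22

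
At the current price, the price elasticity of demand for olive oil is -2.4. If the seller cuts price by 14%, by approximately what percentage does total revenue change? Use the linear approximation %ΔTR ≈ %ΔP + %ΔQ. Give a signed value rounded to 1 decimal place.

%ΔQ ≈ Ed × %ΔP = (-2.4) × (-14%) = +33.6000%
%ΔTR ≈ %ΔP + %ΔQ = (-14%) + (+33.6000%) = +19.6000%

+19.6%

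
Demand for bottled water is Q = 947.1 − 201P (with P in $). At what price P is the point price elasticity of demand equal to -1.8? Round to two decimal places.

Ed = −201P/(947.1 − 201P). Set this equal to -1.8:
201P = 1.8·(947.1 − 201P) ⇒ 201P(1 + 1.8) = 1.8·947.1
P = 1.8·947.1 / (201·2.8) = 3.0291…

3.03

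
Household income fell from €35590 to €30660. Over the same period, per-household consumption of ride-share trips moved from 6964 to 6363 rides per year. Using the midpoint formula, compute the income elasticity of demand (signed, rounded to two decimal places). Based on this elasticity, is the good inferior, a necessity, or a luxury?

%ΔQ = (6363 − 6964)/[( 6964 + 6363)/2] = -601/6663.5 = -0.090192…
%ΔIncome = (30660 − 35590)/[( 35590 + 30660)/2] = -4930/33125 = -0.148830…
E_income = (-601/6663.5) / (-4930/33125) = 0.6060…
0 < E_income < 1 ⇒ normal good, necessity.

0.61; necessity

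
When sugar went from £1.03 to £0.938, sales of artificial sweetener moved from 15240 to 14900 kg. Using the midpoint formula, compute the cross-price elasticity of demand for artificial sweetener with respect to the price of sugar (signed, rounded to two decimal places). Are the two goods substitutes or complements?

%ΔQ_{artificial sweetener} = (14900 − 15240)/avg = -340/15070 = -0.022561…
%ΔP_{sugar} = (0.938 − 1.03)/avg = -0.092/0.984 = -0.093495…
E_cross = (-340/15070) / (-0.092/0.984) = 0.2413…
E_cross > 0 ⇒ the goods are substitutes.

0.24; substitutes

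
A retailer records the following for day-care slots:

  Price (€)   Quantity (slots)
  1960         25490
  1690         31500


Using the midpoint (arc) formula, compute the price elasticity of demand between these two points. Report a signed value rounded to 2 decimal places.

%ΔQ = (31500 − 25490) / [(25490 + 31500)/2] = 6010/28495 = 0.210914…
%ΔP = (1690 − 1960) / [(1960 + 1690)/2] = -270/1825 = -0.147945…
Arc Ed = %ΔQ / %ΔP = (6010/28495) / (-270/1825) = -1.4256…

-1.43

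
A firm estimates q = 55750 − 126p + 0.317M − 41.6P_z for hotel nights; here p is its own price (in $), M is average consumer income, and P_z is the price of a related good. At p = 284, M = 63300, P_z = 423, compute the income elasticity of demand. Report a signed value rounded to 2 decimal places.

At the given values, q = 55750 − 126(284) + 0.317(63300) − 41.6(423) = 22435.3.
∂q/∂M = 0.317.
E = (0.317) × (63300/22435.3) = 0.8943…

0.89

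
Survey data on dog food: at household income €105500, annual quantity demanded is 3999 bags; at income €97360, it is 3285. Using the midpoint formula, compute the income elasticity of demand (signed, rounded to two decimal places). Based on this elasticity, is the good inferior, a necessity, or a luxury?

2.44; luxury

%ΔQ = (3285 − 3999)/[( 3999 + 3285)/2] = -714/3642 = -0.196046…
%ΔIncome = (97360 − 105500)/[( 105500 + 97360)/2] = -8140/101430 = -0.080252…
E_income = (-714/3642) / (-8140/101430) = 2.4428…
E_income > 1 ⇒ normal good, luxury.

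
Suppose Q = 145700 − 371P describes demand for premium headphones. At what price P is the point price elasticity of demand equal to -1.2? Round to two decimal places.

214.21

Ed = −371P/(145700 − 371P). Set this equal to -1.2:
371P = 1.2·(145700 − 371P) ⇒ 371P(1 + 1.2) = 1.2·145700
P = 1.2·145700 / (371·2.2) = 214.2122…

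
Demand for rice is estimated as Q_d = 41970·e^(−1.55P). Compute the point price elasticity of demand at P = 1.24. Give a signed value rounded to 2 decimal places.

-1.92

dQ_d/dP = −1.55·Q_d = -9518.24. At P = 1.24, Q_d = 6140.8.
Ed = (dQ_d/dP)·(P/Q_d) = (-9518.24) × (1.24/6140.8) = -1.922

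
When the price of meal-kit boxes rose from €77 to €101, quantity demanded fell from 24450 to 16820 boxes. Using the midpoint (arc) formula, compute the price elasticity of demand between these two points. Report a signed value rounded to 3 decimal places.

%ΔQ = (16820 − 24450) / [(24450 + 16820)/2] = -7630/20635 = -0.369760…
%ΔP = (101 − 77) / [(77 + 101)/2] = 24/89 = 0.269662…
Arc Ed = %ΔQ / %ΔP = (-7630/20635) / (24/89) = -1.37119…

-1.371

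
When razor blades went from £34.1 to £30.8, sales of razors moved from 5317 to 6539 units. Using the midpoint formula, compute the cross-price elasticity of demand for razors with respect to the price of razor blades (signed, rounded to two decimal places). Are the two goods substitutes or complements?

-2.03; complements

%ΔQ_{razors} = (6539 − 5317)/avg = 1222/5928 = 0.206140…
%ΔP_{razor blades} = (30.8 − 34.1)/avg = -3.3/32.45 = -0.101694…
E_cross = (1222/5928) / (-3.3/32.45) = -2.0270…
E_cross < 0 ⇒ the goods are complements.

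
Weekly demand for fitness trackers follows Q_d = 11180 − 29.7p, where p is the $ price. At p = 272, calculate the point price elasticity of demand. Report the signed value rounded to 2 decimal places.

dQ_d/dp = −29.7. At p = 272, Q_d = 11180 − 29.7(272) = 3101.6.
Ed = (dQ_d/dp)·(p/Q_d) = −29.7 × (272/3101.6) = -2.6045…

-2.60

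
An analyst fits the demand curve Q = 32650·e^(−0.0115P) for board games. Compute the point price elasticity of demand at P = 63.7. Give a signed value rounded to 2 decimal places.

-0.73

dQ/dP = −0.0115·Q = -180.484. At P = 63.7, Q = 15694.3.
Ed = (dQ/dP)·(P/Q) = (-180.484) × (63.7/15694.3) = -0.7325…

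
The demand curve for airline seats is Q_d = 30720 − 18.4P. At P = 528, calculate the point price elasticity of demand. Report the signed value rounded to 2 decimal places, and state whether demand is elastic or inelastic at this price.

dQ_d/dP = −18.4. At P = 528, Q_d = 30720 − 18.4(528) = 21004.8.
Ed = (dQ_d/dP)·(P/Q_d) = −18.4 × (528/21004.8) = -0.4625…
|Ed| = 0.46 < 1, so demand is inelastic.

-0.46; inelastic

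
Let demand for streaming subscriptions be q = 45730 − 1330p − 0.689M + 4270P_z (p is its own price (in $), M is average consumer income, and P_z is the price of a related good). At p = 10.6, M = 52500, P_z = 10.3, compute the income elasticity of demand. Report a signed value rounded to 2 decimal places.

-0.92

At the given values, q = 45730 − 1330(10.6) − 0.689(52500) + 4270(10.3) = 39440.5.
∂q/∂M = -0.689.
E = (-0.689) × (52500/39440.5) = -0.9171…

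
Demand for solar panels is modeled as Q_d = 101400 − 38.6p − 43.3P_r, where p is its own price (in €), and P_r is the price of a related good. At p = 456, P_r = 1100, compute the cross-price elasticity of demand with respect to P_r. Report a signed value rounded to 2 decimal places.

-1.32

At the given values, Q_d = 101400 − 38.6(456) − 43.3(1100) = 36168.4.
∂Q_d/∂P_r = -43.3.
E = (-43.3) × (1100/36168.4) = -1.3168…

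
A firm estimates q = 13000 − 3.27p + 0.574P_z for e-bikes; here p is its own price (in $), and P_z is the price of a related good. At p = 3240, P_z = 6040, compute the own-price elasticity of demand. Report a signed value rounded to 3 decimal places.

At the given values, q = 13000 − 3.27(3240) + 0.574(6040) = 5872.16.
∂q/∂p = −3.27.
E = (-3.27) × (3240/5872.16) = -1.80424…

-1.804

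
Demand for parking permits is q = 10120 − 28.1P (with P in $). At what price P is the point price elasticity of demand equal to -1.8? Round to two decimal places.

231.52

Ed = −28.1P/(10120 − 28.1P). Set this equal to -1.8:
28.1P = 1.8·(10120 − 28.1P) ⇒ 28.1P(1 + 1.8) = 1.8·10120
P = 1.8·10120 / (28.1·2.8) = 231.5200…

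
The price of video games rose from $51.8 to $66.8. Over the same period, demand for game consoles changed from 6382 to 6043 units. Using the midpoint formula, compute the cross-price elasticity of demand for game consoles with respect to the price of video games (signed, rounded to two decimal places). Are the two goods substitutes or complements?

-0.22; complements

%ΔQ_{game consoles} = (6043 − 6382)/avg = -339/6212.5 = -0.054567…
%ΔP_{video games} = (66.8 − 51.8)/avg = 15/59.3 = 0.252951…
E_cross = (-339/6212.5) / (15/59.3) = -0.2157…
E_cross < 0 ⇒ the goods are complements.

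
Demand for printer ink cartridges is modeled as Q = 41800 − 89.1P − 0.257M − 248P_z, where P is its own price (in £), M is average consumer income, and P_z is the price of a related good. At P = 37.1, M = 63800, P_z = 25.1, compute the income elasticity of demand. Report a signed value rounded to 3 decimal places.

-1.033

At the given values, Q = 41800 − 89.1(37.1) − 0.257(63800) − 248(25.1) = 15872.99.
∂Q/∂M = -0.257.
E = (-0.257) × (63800/15872.99) = -1.03298…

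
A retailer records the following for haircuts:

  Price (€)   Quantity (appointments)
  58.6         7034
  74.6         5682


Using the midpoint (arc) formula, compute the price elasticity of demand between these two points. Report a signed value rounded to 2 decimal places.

%ΔQ = (5682 − 7034) / [(7034 + 5682)/2] = -1352/6358 = -0.212645…
%ΔP = (74.6 − 58.6) / [(58.6 + 74.6)/2] = 16/66.6 = 0.240240…
Arc Ed = %ΔQ / %ΔP = (-1352/6358) / (16/66.6) = -0.8851…

-0.89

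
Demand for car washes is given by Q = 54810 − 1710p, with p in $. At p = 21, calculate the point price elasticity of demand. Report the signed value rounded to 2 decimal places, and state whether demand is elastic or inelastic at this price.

-1.90; elastic

dQ/dp = −1710. At p = 21, Q = 54810 − 1710(21) = 18900.
Ed = (dQ/dp)·(p/Q) = −1710 × (21/18900) = -1.9
|Ed| = 1.90 > 1, so demand is elastic.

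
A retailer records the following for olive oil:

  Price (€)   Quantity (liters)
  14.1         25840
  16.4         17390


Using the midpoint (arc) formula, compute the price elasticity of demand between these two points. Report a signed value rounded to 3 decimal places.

-2.592

%ΔQ = (17390 − 25840) / [(25840 + 17390)/2] = -8450/21615 = -0.390932…
%ΔP = (16.4 − 14.1) / [(14.1 + 16.4)/2] = 2.3/15.25 = 0.150819…
Arc Ed = %ΔQ / %ΔP = (-8450/21615) / (2.3/15.25) = -2.59205…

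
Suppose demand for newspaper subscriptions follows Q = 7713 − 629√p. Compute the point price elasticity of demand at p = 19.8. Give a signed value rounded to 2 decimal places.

-0.28

dQ/dp = −629/(2√p) = -70.6786. At p = 19.8, Q = 4914.13.
Ed = (dQ/dp)·(p/Q) = (-70.6786) × (19.8/4914.13) = -0.2847…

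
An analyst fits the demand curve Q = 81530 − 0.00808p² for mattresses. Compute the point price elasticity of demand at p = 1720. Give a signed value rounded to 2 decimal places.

-0.83

dQ/dp = −2·0.00808·p = -27.7952. At p = 1720, Q = 57626.128.
Ed = (dQ/dp)·(p/Q) = (-27.7952) × (1720/57626.128) = -0.8296…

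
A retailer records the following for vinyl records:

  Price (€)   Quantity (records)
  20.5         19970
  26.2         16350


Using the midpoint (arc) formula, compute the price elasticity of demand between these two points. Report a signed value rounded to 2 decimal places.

%ΔQ = (16350 − 19970) / [(19970 + 16350)/2] = -3620/18160 = -0.199339…
%ΔP = (26.2 − 20.5) / [(20.5 + 26.2)/2] = 5.7/23.35 = 0.244111…
Arc Ed = %ΔQ / %ΔP = (-3620/18160) / (5.7/23.35) = -0.8165…

-0.82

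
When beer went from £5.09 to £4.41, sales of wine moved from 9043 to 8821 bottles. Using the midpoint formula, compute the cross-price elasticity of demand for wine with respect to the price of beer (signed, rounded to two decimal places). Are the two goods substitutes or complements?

0.17; substitutes

%ΔQ_{wine} = (8821 − 9043)/avg = -222/8932 = -0.024854…
%ΔP_{beer} = (4.41 − 5.09)/avg = -0.68/4.75 = -0.143157…
E_cross = (-222/8932) / (-0.68/4.75) = 0.1736…
E_cross > 0 ⇒ the goods are substitutes.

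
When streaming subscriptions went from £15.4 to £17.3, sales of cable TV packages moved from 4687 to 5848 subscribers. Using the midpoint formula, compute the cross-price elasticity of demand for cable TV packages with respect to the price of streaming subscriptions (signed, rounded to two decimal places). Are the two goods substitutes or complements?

1.90; substitutes

%ΔQ_{cable TV packages} = (5848 − 4687)/avg = 1161/5267.5 = 0.220408…
%ΔP_{streaming subscriptions} = (17.3 − 15.4)/avg = 1.9/16.35 = 0.116207…
E_cross = (1161/5267.5) / (1.9/16.35) = 1.8966…
E_cross > 0 ⇒ the goods are substitutes.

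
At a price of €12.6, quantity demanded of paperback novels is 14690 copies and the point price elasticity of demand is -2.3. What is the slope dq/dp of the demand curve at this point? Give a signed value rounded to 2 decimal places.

Ed = (dq/dp)·(p/q) ⇒ dq/dp = Ed·q/p = (-2.3)·14690/12.6 = -2681.5079…

-2681.51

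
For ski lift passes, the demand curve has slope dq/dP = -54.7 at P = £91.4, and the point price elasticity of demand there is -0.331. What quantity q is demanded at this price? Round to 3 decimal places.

15104.471

Ed = (dq/dP)·(P/q) ⇒ q = (dq/dP)·P/Ed = (-54.7)·91.4/(-0.331) = 15104.47129…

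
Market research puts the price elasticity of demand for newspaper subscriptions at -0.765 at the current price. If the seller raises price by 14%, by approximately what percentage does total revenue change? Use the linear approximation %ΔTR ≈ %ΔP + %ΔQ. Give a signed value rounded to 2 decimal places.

+3.29%

%ΔQ ≈ Ed × %ΔP = (-0.765) × (+14%) = -10.7100%
%ΔTR ≈ %ΔP + %ΔQ = (+14%) + (-10.7100%) = +3.2900%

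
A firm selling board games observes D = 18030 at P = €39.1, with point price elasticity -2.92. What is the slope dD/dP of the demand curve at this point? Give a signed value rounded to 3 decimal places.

-1346.486

Ed = (dD/dP)·(P/D) ⇒ dD/dP = Ed·D/P = (-2.92)·18030/39.1 = -1346.48593…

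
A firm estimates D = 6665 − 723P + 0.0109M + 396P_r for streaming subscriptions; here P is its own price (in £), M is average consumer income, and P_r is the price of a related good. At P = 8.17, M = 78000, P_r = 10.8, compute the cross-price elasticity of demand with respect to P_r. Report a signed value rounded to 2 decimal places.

0.73

At the given values, D = 6665 − 723(8.17) + 0.0109(78000) + 396(10.8) = 5885.09.
∂D/∂P_r = 396.
E = (396) × (10.8/5885.09) = 0.7267…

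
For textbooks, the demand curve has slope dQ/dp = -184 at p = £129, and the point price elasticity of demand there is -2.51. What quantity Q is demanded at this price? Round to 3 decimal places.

9456.574

Ed = (dQ/dp)·(p/Q) ⇒ Q = (dQ/dp)·p/Ed = (-184)·129/(-2.51) = 9456.57370…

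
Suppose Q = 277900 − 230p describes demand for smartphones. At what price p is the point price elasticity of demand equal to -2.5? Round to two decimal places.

863.04

Ed = −230p/(277900 − 230p). Set this equal to -2.5:
230p = 2.5·(277900 − 230p) ⇒ 230p(1 + 2.5) = 2.5·277900
p = 2.5·277900 / (230·3.5) = 863.0434…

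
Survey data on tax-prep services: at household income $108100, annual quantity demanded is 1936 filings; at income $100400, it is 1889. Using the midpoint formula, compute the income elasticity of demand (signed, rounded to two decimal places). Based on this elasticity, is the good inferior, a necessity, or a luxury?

0.33; necessity

%ΔQ = (1889 − 1936)/[( 1936 + 1889)/2] = -47/1912.5 = -0.024575…
%ΔIncome = (100400 − 108100)/[( 108100 + 100400)/2] = -7700/104250 = -0.073860…
E_income = (-47/1912.5) / (-7700/104250) = 0.3327…
0 < E_income < 1 ⇒ normal good, necessity.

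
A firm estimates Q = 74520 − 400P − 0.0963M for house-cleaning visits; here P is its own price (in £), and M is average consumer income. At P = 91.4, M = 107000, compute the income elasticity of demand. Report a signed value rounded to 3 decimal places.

-0.373

At the given values, Q = 74520 − 400(91.4) − 0.0963(107000) = 27655.9.
∂Q/∂M = -0.0963.
E = (-0.0963) × (107000/27655.9) = -0.37258…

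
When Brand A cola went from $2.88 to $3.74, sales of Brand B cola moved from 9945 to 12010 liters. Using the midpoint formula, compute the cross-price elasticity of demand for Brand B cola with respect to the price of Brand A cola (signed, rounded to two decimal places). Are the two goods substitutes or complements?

0.72; substitutes

%ΔQ_{Brand B cola} = (12010 − 9945)/avg = 2065/10977.5 = 0.188112…
%ΔP_{Brand A cola} = (3.74 − 2.88)/avg = 0.86/3.31 = 0.259818…
E_cross = (2065/10977.5) / (0.86/3.31) = 0.7240…
E_cross > 0 ⇒ the goods are substitutes.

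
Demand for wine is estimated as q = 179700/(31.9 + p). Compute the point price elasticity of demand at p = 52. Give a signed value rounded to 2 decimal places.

-0.62

dq/dp = −179700/(31.9 + p)² = -25.5284. At p = 52, q = 2141.84.
Ed = (dq/dp)·(p/q) = (-25.5284) × (52/2141.84) = -0.6197…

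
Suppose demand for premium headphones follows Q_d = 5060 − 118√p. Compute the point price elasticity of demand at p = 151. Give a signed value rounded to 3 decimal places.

dQ_d/dp = −118/(2√p) = -4.80135. At p = 151, Q_d = 3609.99.
Ed = (dQ_d/dp)·(p/Q_d) = (-4.80135) × (151/3609.99) = -0.20083…

-0.201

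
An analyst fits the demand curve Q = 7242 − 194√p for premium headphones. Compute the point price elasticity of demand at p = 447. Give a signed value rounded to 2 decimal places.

-0.65

dQ/dp = −194/(2√p) = -4.58794. At p = 447, Q = 3140.38.
Ed = (dQ/dp)·(p/Q) = (-4.58794) × (447/3140.38) = -0.6530…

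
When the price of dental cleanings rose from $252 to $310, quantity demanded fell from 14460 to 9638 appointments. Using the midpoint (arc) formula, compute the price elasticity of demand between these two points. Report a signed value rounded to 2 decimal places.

%ΔQ = (9638 − 14460) / [(14460 + 9638)/2] = -4822/12049 = -0.400199…
%ΔP = (310 − 252) / [(252 + 310)/2] = 58/281 = 0.206405…
Arc Ed = %ΔQ / %ΔP = (-4822/12049) / (58/281) = -1.9388…

-1.94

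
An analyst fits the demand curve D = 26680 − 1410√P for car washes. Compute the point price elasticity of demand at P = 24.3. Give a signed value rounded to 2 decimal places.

-0.18

dD/dP = −1410/(2√P) = -143.016. At P = 24.3, D = 19729.4.
Ed = (dD/dP)·(P/D) = (-143.016) × (24.3/19729.4) = -0.1761…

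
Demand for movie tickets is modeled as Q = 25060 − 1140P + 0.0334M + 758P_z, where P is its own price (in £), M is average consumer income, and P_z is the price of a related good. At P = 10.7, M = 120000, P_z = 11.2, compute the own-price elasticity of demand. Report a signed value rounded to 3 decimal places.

-0.481

At the given values, Q = 25060 − 1140(10.7) + 0.0334(120000) + 758(11.2) = 25359.6.
∂Q/∂P = −1140.
E = (-1140) × (10.7/25359.6) = -0.48100…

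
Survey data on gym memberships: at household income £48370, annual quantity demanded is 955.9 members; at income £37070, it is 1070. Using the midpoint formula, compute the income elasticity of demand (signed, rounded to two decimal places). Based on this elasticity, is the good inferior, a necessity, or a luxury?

%ΔQ = (1070 − 955.9)/[( 955.9 + 1070)/2] = 114.1/1012.95 = 0.112641…
%ΔIncome = (37070 − 48370)/[( 48370 + 37070)/2] = -11300/42720 = -0.264513…
E_income = (114.1/1012.95) / (-11300/42720) = -0.4258…
E_income < 0 ⇒ inferior good.

-0.43; inferior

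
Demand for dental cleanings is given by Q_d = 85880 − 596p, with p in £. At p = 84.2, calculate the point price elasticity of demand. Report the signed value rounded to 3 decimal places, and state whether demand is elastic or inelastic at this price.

-1.406; elastic

dQ_d/dp = −596. At p = 84.2, Q_d = 85880 − 596(84.2) = 35696.8.
Ed = (dQ_d/dp)·(p/Q_d) = −596 × (84.2/35696.8) = -1.40581…
|Ed| = 1.406 > 1, so demand is elastic.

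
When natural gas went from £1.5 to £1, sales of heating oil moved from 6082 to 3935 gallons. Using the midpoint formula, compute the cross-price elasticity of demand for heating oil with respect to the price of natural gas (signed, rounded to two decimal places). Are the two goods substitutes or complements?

%ΔQ_{heating oil} = (3935 − 6082)/avg = -2147/5008.5 = -0.428671…
%ΔP_{natural gas} = (1 − 1.5)/avg = -0.5/1.25 = -0.4
E_cross = (-2147/5008.5) / (-0.5/1.25) = 1.0716…
E_cross > 0 ⇒ the goods are substitutes.

1.07; substitutes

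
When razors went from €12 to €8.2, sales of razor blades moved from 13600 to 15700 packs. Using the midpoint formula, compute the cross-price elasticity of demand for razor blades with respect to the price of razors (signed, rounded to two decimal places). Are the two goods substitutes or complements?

%ΔQ_{razor blades} = (15700 − 13600)/avg = 2100/14650 = 0.143344…
%ΔP_{razors} = (8.2 − 12)/avg = -3.8/10.1 = -0.376237…
E_cross = (2100/14650) / (-3.8/10.1) = -0.3809…
E_cross < 0 ⇒ the goods are complements.

-0.38; complements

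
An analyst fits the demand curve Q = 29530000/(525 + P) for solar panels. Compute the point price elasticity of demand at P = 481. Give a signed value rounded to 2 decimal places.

dQ/dP = −29530000/(525 + P)² = -29.1788. At P = 481, Q = 29353.9.
Ed = (dQ/dP)·(P/Q) = (-29.1788) × (481/29353.9) = -0.4781…

-0.48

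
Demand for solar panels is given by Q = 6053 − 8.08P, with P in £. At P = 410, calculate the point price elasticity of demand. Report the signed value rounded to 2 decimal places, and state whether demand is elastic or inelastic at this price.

-1.21; elastic

dQ/dP = −8.08. At P = 410, Q = 6053 − 8.08(410) = 2740.2.
Ed = (dQ/dP)·(P/Q) = −8.08 × (410/2740.2) = -1.2089…
|Ed| = 1.21 > 1, so demand is elastic.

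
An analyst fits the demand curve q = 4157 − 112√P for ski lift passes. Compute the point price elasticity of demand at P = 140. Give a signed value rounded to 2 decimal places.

-0.23

dq/dP = −112/(2√P) = -4.73286. At P = 140, q = 2831.8.
Ed = (dq/dP)·(P/q) = (-4.73286) × (140/2831.8) = -0.2339…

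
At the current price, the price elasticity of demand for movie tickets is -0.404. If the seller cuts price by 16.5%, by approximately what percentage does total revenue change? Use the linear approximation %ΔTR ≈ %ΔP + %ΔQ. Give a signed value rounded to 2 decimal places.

-9.83%

%ΔQ ≈ Ed × %ΔP = (-0.404) × (-16.5%) = +6.6660%
%ΔTR ≈ %ΔP + %ΔQ = (-16.5%) + (+6.6660%) = -9.8340%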